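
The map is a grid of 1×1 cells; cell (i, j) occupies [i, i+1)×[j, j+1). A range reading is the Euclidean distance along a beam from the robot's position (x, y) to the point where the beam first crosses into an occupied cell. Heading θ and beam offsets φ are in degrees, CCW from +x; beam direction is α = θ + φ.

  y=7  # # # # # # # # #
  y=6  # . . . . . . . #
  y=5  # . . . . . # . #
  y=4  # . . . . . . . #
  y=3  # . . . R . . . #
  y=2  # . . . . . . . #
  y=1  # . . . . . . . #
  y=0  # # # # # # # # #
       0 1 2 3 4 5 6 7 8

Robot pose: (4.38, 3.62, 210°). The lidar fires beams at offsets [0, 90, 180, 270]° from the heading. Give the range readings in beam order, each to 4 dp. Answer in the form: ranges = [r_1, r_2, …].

ranges = [3.9029, 3.0253, 2.7600, 3.9029]

beam 1: φ=0°, α=210°
  direction (-0.8660, -0.5000); cell (4,3); t to first gridline: x 0.4388, y 1.2400 (then +1.1547 / +2.0000)
    (3,3) via x @ 0.4388
    (3,2) via y @ 1.2400
    (2,2) via x @ 1.5935
    (1,2) via x @ 2.7482
    (1,1) via y @ 3.2400
    (0,1) via x @ 3.9029  # hit
  → r_1 = 3.9029
beam 2: φ=90°, α=300°
  direction (0.5000, -0.8660); cell (4,3); t to first gridline: x 1.2400, y 0.7159 (then +2.0000 / +1.1547)
    (4,2) via y @ 0.7159
    (5,2) via x @ 1.2400
    (5,1) via y @ 1.8706
    (5,0) via y @ 3.0253  # hit
  → r_2 = 3.0253
beam 3: φ=180°, α=30°
  direction (0.8660, 0.5000); cell (4,3); t to first gridline: x 0.7159, y 0.7600 (then +1.1547 / +2.0000)
    (5,3) via x @ 0.7159
    (5,4) via y @ 0.7600
    (6,4) via x @ 1.8706
    (6,5) via y @ 2.7600  # hit
  → r_3 = 2.7600
beam 4: φ=270°, α=120°
  direction (-0.5000, 0.8660); cell (4,3); t to first gridline: x 0.7600, y 0.4388 (then +2.0000 / +1.1547)
    (4,4) via y @ 0.4388
    (3,4) via x @ 0.7600
    (3,5) via y @ 1.5935
    (3,6) via y @ 2.7482
    (2,6) via x @ 2.7600
    (2,7) via y @ 3.9029  # hit
  → r_4 = 3.9029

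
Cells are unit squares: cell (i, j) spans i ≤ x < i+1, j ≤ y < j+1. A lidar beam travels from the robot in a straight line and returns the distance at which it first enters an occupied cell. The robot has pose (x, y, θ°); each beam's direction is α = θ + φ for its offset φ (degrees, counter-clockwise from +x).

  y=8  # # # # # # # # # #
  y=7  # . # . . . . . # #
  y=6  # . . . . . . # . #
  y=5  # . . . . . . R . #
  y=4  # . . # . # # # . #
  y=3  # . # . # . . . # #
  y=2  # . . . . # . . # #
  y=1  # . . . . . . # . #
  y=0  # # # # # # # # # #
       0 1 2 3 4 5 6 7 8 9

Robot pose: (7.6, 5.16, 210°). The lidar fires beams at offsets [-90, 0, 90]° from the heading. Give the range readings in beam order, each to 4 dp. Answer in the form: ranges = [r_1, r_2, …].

ranges = [0.9699, 0.3200, 0.1848]

beam 1: φ=-90°, α=120°
  dir = (cos 120°, sin 120°) = (-0.5000, 0.8660); from cell (7,5)
  next x-line at t=1.2000, next y-line at t=0.9699; Δt_x=2.0000, Δt_y=1.1547
    y: enter (7,6) at t=0.9699 ← occupied
  → r_1 = 0.9699
beam 2: φ=0°, α=210°
  dir = (cos 210°, sin 210°) = (-0.8660, -0.5000); from cell (7,5)
  next x-line at t=0.6928, next y-line at t=0.3200; Δt_x=1.1547, Δt_y=2.0000
    y: enter (7,4) at t=0.3200 ← occupied
  → r_2 = 0.3200
beam 3: φ=90°, α=300°
  dir = (cos 300°, sin 300°) = (0.5000, -0.8660); from cell (7,5)
  next x-line at t=0.8000, next y-line at t=0.1848; Δt_x=2.0000, Δt_y=1.1547
    y: enter (7,4) at t=0.1848 ← occupied
  → r_3 = 0.1848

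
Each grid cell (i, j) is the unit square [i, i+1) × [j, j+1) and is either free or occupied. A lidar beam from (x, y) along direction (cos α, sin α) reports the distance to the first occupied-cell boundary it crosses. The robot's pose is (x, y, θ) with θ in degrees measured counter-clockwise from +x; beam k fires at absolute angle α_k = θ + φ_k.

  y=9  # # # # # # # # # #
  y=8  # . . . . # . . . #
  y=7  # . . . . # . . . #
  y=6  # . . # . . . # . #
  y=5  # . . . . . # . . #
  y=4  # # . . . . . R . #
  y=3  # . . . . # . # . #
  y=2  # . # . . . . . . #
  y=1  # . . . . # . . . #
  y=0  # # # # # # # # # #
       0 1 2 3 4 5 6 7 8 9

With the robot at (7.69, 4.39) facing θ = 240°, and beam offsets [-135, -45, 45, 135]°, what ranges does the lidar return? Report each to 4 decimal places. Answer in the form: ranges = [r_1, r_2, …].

beam 1: φ=-135°, α=105°
  d=(-0.2588,0.9659)  start (7,4)  tX=2.6660 tY=0.6315  stride 1/|dx|=3.8637 1/|dy|=1.0353
    cross y-line → (7,5), t=0.6315
    cross y-line → (7,6), t=1.6668 (wall)
  → r_1 = 1.6668
beam 2: φ=-45°, α=195°
  d=(-0.9659,-0.2588)  start (7,4)  tX=0.7143 tY=1.5068  stride 1/|dx|=1.0353 1/|dy|=3.8637
    cross x-line → (6,4), t=0.7143
    cross y-line → (6,3), t=1.5068
    cross x-line → (5,3), t=1.7496 (wall)
  → r_2 = 1.7496
beam 3: φ=45°, α=285°
  d=(0.2588,-0.9659)  start (7,4)  tX=1.1977 tY=0.4038  stride 1/|dx|=3.8637 1/|dy|=1.0353
    cross y-line → (7,3), t=0.4038 (wall)
  → r_3 = 0.4038
beam 4: φ=135°, α=15°
  d=(0.9659,0.2588)  start (7,4)  tX=0.3209 tY=2.3569  stride 1/|dx|=1.0353 1/|dy|=3.8637
    cross x-line → (8,4), t=0.3209
    cross x-line → (9,4), t=1.3562 (wall)
  → r_4 = 1.3562

ranges = [1.6668, 1.7496, 0.4038, 1.3562]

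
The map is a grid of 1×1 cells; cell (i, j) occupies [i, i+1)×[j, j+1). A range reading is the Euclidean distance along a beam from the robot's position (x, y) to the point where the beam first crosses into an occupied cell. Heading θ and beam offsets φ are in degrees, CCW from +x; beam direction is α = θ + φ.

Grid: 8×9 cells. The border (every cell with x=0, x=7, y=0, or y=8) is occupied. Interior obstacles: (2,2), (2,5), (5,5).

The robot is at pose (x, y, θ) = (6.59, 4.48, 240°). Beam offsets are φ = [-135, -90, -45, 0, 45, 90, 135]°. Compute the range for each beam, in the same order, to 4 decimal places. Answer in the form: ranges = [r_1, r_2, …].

beam 1: φ=-135°, α=105°
  d=(-0.2588,0.9659)  start (6,4)  tX=2.2796 tY=0.5383  stride 1/|dx|=3.8637 1/|dy|=1.0353
    cross y-line → (6,5), t=0.5383
    cross y-line → (6,6), t=1.5736
    cross x-line → (5,6), t=2.2796
    cross y-line → (5,7), t=2.6089
    cross y-line → (5,8), t=3.6442 (wall)
  → r_1 = 3.6442
beam 2: φ=-90°, α=150°
  d=(-0.8660,0.5000)  start (6,4)  tX=0.6813 tY=1.0400  stride 1/|dx|=1.1547 1/|dy|=2.0000
    cross x-line → (5,4), t=0.6813
    cross y-line → (5,5), t=1.0400 (wall)
  → r_2 = 1.0400
beam 3: φ=-45°, α=195°
  d=(-0.9659,-0.2588)  start (6,4)  tX=0.6108 tY=1.8546  stride 1/|dx|=1.0353 1/|dy|=3.8637
    cross x-line → (5,4), t=0.6108
    cross x-line → (4,4), t=1.6461
    cross y-line → (4,3), t=1.8546
    cross x-line → (3,3), t=2.6814
    cross x-line → (2,3), t=3.7166
    cross x-line → (1,3), t=4.7519
    cross y-line → (1,2), t=5.7183
    cross x-line → (0,2), t=5.7872 (wall)
  → r_3 = 5.7872
beam 4: φ=0°, α=240°
  d=(-0.5000,-0.8660)  start (6,4)  tX=1.1800 tY=0.5543  stride 1/|dx|=2.0000 1/|dy|=1.1547
    cross y-line → (6,3), t=0.5543
    cross x-line → (5,3), t=1.1800
    cross y-line → (5,2), t=1.7090
    cross y-line → (5,1), t=2.8637
    cross x-line → (4,1), t=3.1800
    cross y-line → (4,0), t=4.0184 (wall)
  → r_4 = 4.0184
beam 5: φ=45°, α=285°
  d=(0.2588,-0.9659)  start (6,4)  tX=1.5841 tY=0.4969  stride 1/|dx|=3.8637 1/|dy|=1.0353
    cross y-line → (6,3), t=0.4969
    cross y-line → (6,2), t=1.5322
    cross x-line → (7,2), t=1.5841 (wall)
  → r_5 = 1.5841
beam 6: φ=90°, α=330°
  d=(0.8660,-0.5000)  start (6,4)  tX=0.4734 tY=0.9600  stride 1/|dx|=1.1547 1/|dy|=2.0000
    cross x-line → (7,4), t=0.4734 (wall)
  → r_6 = 0.4734
beam 7: φ=135°, α=15°
  d=(0.9659,0.2588)  start (6,4)  tX=0.4245 tY=2.0091  stride 1/|dx|=1.0353 1/|dy|=3.8637
    cross x-line → (7,4), t=0.4245 (wall)
  → r_7 = 0.4245

ranges = [3.6442, 1.0400, 5.7872, 4.0184, 1.5841, 0.4734, 0.4245]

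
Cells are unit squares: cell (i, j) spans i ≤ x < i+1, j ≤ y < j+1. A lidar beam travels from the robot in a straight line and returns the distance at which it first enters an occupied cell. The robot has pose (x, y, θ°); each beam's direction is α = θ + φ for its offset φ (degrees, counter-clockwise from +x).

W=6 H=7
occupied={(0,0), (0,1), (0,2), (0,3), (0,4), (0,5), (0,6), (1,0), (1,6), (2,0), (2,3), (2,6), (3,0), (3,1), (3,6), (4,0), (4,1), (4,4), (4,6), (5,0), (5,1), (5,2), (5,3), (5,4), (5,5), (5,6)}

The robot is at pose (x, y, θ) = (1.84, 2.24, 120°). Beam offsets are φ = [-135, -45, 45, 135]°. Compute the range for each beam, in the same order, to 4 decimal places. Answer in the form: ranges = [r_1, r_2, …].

ranges = [1.2009, 0.7868, 0.8696, 1.2837]

beam 1: φ=-135°, α=345°
  d=(0.9659,-0.2588)  start (1,2)  tX=0.1656 tY=0.9273  stride 1/|dx|=1.0353 1/|dy|=3.8637
    cross x-line → (2,2), t=0.1656
    cross y-line → (2,1), t=0.9273
    cross x-line → (3,1), t=1.2009 (wall)
  → r_1 = 1.2009
beam 2: φ=-45°, α=75°
  d=(0.2588,0.9659)  start (1,2)  tX=0.6182 tY=0.7868  stride 1/|dx|=3.8637 1/|dy|=1.0353
    cross x-line → (2,2), t=0.6182
    cross y-line → (2,3), t=0.7868 (wall)
  → r_2 = 0.7868
beam 3: φ=45°, α=165°
  d=(-0.9659,0.2588)  start (1,2)  tX=0.8696 tY=2.9364  stride 1/|dx|=1.0353 1/|dy|=3.8637
    cross x-line → (0,2), t=0.8696 (wall)
  → r_3 = 0.8696
beam 4: φ=135°, α=255°
  d=(-0.2588,-0.9659)  start (1,2)  tX=3.2455 tY=0.2485  stride 1/|dx|=3.8637 1/|dy|=1.0353
    cross y-line → (1,1), t=0.2485
    cross y-line → (1,0), t=1.2837 (wall)
  → r_4 = 1.2837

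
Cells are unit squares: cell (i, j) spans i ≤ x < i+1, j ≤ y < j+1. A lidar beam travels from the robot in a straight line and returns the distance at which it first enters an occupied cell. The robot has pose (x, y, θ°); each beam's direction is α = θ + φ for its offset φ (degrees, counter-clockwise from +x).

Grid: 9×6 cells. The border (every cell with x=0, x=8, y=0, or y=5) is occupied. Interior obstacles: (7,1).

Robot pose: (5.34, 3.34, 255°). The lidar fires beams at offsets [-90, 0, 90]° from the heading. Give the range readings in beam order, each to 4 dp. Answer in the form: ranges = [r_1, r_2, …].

beam 1: φ=-90°, α=165°
  dir = (cos 165°, sin 165°) = (-0.9659, 0.2588); from cell (5,3)
  next x-line at t=0.3520, next y-line at t=2.5500; Δt_x=1.0353, Δt_y=3.8637
    x: enter (4,3) at t=0.3520
    x: enter (3,3) at t=1.3873
    x: enter (2,3) at t=2.4225
    y: enter (2,4) at t=2.5500
    x: enter (1,4) at t=3.4578
    x: enter (0,4) at t=4.4931 ← occupied
  → r_1 = 4.4931
beam 2: φ=0°, α=255°
  dir = (cos 255°, sin 255°) = (-0.2588, -0.9659); from cell (5,3)
  next x-line at t=1.3137, next y-line at t=0.3520; Δt_x=3.8637, Δt_y=1.0353
    y: enter (5,2) at t=0.3520
    x: enter (4,2) at t=1.3137
    y: enter (4,1) at t=1.3873
    y: enter (4,0) at t=2.4225 ← occupied
  → r_2 = 2.4225
beam 3: φ=90°, α=345°
  dir = (cos 345°, sin 345°) = (0.9659, -0.2588); from cell (5,3)
  next x-line at t=0.6833, next y-line at t=1.3137; Δt_x=1.0353, Δt_y=3.8637
    x: enter (6,3) at t=0.6833
    y: enter (6,2) at t=1.3137
    x: enter (7,2) at t=1.7186
    x: enter (8,2) at t=2.7538 ← occupied
  → r_3 = 2.7538

ranges = [4.4931, 2.4225, 2.7538]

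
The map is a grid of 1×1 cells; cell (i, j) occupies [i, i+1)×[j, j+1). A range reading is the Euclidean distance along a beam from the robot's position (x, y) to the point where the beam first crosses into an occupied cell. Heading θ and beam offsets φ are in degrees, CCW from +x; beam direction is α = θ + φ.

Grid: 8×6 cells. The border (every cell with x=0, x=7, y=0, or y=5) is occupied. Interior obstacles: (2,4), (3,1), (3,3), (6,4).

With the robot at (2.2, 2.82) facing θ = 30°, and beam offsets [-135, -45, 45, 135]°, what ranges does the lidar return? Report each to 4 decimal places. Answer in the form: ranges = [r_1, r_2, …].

beam 1: φ=-135°, α=255°
  dir = (cos 255°, sin 255°) = (-0.2588, -0.9659); from cell (2,2)
  next x-line at t=0.7727, next y-line at t=0.8489; Δt_x=3.8637, Δt_y=1.0353
    x: enter (1,2) at t=0.7727
    y: enter (1,1) at t=0.8489
    y: enter (1,0) at t=1.8842 ← occupied
  → r_1 = 1.8842
beam 2: φ=-45°, α=345°
  dir = (cos 345°, sin 345°) = (0.9659, -0.2588); from cell (2,2)
  next x-line at t=0.8282, next y-line at t=3.1682; Δt_x=1.0353, Δt_y=3.8637
    x: enter (3,2) at t=0.8282
    x: enter (4,2) at t=1.8635
    x: enter (5,2) at t=2.8988
    y: enter (5,1) at t=3.1682
    x: enter (6,1) at t=3.9340
    x: enter (7,1) at t=4.9693 ← occupied
  → r_2 = 4.9693
beam 3: φ=45°, α=75°
  dir = (cos 75°, sin 75°) = (0.2588, 0.9659); from cell (2,2)
  next x-line at t=3.0910, next y-line at t=0.1863; Δt_x=3.8637, Δt_y=1.0353
    y: enter (2,3) at t=0.1863
    y: enter (2,4) at t=1.2216 ← occupied
  → r_3 = 1.2216
beam 4: φ=135°, α=165°
  dir = (cos 165°, sin 165°) = (-0.9659, 0.2588); from cell (2,2)
  next x-line at t=0.2071, next y-line at t=0.6955; Δt_x=1.0353, Δt_y=3.8637
    x: enter (1,2) at t=0.2071
    y: enter (1,3) at t=0.6955
    x: enter (0,3) at t=1.2423 ← occupied
  → r_4 = 1.2423

ranges = [1.8842, 4.9693, 1.2216, 1.2423]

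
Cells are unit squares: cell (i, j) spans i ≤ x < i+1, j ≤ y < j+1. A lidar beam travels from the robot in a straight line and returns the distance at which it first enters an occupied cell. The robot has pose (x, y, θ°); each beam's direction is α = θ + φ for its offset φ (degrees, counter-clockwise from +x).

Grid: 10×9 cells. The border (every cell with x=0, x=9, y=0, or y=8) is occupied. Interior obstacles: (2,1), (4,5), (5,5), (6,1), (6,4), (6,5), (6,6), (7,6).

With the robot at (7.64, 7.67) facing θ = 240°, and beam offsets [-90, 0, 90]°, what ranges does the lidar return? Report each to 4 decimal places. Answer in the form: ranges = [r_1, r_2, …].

ranges = [0.6600, 0.7736, 1.5704]

beam 1: φ=-90°, α=150°
  d=(-0.8660,0.5000)  start (7,7)  tX=0.7390 tY=0.6600  stride 1/|dx|=1.1547 1/|dy|=2.0000
    cross y-line → (7,8), t=0.6600 (wall)
  → r_1 = 0.6600
beam 2: φ=0°, α=240°
  d=(-0.5000,-0.8660)  start (7,7)  tX=1.2800 tY=0.7736  stride 1/|dx|=2.0000 1/|dy|=1.1547
    cross y-line → (7,6), t=0.7736 (wall)
  → r_2 = 0.7736
beam 3: φ=90°, α=330°
  d=(0.8660,-0.5000)  start (7,7)  tX=0.4157 tY=1.3400  stride 1/|dx|=1.1547 1/|dy|=2.0000
    cross x-line → (8,7), t=0.4157
    cross y-line → (8,6), t=1.3400
    cross x-line → (9,6), t=1.5704 (wall)
  → r_3 = 1.5704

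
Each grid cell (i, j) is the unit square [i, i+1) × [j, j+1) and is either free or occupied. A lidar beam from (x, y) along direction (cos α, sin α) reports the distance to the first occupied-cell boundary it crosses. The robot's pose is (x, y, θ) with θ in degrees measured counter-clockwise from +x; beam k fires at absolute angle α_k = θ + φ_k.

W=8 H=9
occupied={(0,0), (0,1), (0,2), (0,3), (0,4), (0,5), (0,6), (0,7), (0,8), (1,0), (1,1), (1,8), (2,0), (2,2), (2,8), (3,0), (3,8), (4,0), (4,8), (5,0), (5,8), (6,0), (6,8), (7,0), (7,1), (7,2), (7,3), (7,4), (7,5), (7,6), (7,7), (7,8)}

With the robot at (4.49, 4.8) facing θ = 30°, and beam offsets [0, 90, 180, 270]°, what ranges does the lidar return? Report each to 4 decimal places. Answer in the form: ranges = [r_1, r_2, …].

beam 1: φ=0°, α=30°
  dir = (cos 30°, sin 30°) = (0.8660, 0.5000); from cell (4,4)
  next x-line at t=0.5889, next y-line at t=0.4000; Δt_x=1.1547, Δt_y=2.0000
    y: enter (4,5) at t=0.4000
    x: enter (5,5) at t=0.5889
    x: enter (6,5) at t=1.7436
    y: enter (6,6) at t=2.4000
    x: enter (7,6) at t=2.8983 ← occupied
  → r_1 = 2.8983
beam 2: φ=90°, α=120°
  dir = (cos 120°, sin 120°) = (-0.5000, 0.8660); from cell (4,4)
  next x-line at t=0.9800, next y-line at t=0.2309; Δt_x=2.0000, Δt_y=1.1547
    y: enter (4,5) at t=0.2309
    x: enter (3,5) at t=0.9800
    y: enter (3,6) at t=1.3856
    y: enter (3,7) at t=2.5403
    x: enter (2,7) at t=2.9800
    y: enter (2,8) at t=3.6950 ← occupied
  → r_2 = 3.6950
beam 3: φ=180°, α=210°
  dir = (cos 210°, sin 210°) = (-0.8660, -0.5000); from cell (4,4)
  next x-line at t=0.5658, next y-line at t=1.6000; Δt_x=1.1547, Δt_y=2.0000
    x: enter (3,4) at t=0.5658
    y: enter (3,3) at t=1.6000
    x: enter (2,3) at t=1.7205
    x: enter (1,3) at t=2.8752
    y: enter (1,2) at t=3.6000
    x: enter (0,2) at t=4.0299 ← occupied
  → r_3 = 4.0299
beam 4: φ=270°, α=300°
  dir = (cos 300°, sin 300°) = (0.5000, -0.8660); from cell (4,4)
  next x-line at t=1.0200, next y-line at t=0.9238; Δt_x=2.0000, Δt_y=1.1547
    y: enter (4,3) at t=0.9238
    x: enter (5,3) at t=1.0200
    y: enter (5,2) at t=2.0785
    x: enter (6,2) at t=3.0200
    y: enter (6,1) at t=3.2332
    y: enter (6,0) at t=4.3879 ← occupied
  → r_4 = 4.3879

ranges = [2.8983, 3.6950, 4.0299, 4.3879]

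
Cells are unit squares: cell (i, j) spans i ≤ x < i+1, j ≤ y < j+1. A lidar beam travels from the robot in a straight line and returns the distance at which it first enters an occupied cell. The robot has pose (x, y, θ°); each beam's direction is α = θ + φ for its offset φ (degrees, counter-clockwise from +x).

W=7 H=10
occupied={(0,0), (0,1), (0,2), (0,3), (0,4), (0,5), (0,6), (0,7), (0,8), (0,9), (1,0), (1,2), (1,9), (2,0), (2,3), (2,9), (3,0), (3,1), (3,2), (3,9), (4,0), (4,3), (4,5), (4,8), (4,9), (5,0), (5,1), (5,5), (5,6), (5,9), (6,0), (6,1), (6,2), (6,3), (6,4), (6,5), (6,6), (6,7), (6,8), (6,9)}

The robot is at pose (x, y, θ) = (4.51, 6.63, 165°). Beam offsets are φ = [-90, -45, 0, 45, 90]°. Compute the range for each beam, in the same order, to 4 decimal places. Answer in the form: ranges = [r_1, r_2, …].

beam 1: φ=-90°, α=75°
  cosα=0.2588 sinα=0.9659 | (4,6) | tMaxX 1.8932 tMaxY 0.3831 | tΔX 3.8637 tΔY 1.0353
    t=0.3831 [y] (4,7)
    t=1.4183 [y] (4,8) — stop
  → r_1 = 1.4183
beam 2: φ=-45°, α=120°
  cosα=-0.5000 sinα=0.8660 | (4,6) | tMaxX 1.0200 tMaxY 0.4272 | tΔX 2.0000 tΔY 1.1547
    t=0.4272 [y] (4,7)
    t=1.0200 [x] (3,7)
    t=1.5819 [y] (3,8)
    t=2.7366 [y] (3,9) — stop
  → r_2 = 2.7366
beam 3: φ=0°, α=165°
  cosα=-0.9659 sinα=0.2588 | (4,6) | tMaxX 0.5280 tMaxY 1.4296 | tΔX 1.0353 tΔY 3.8637
    t=0.5280 [x] (3,6)
    t=1.4296 [y] (3,7)
    t=1.5633 [x] (2,7)
    t=2.5985 [x] (1,7)
    t=3.6338 [x] (0,7) — stop
  → r_3 = 3.6338
beam 4: φ=45°, α=210°
  cosα=-0.8660 sinα=-0.5000 | (4,6) | tMaxX 0.5889 tMaxY 1.2600 | tΔX 1.1547 tΔY 2.0000
    t=0.5889 [x] (3,6)
    t=1.2600 [y] (3,5)
    t=1.7436 [x] (2,5)
    t=2.8983 [x] (1,5)
    t=3.2600 [y] (1,4)
    t=4.0530 [x] (0,4) — stop
  → r_4 = 4.0530
beam 5: φ=90°, α=255°
  cosα=-0.2588 sinα=-0.9659 | (4,6) | tMaxX 1.9705 tMaxY 0.6522 | tΔX 3.8637 tΔY 1.0353
    t=0.6522 [y] (4,5) — stop
  → r_5 = 0.6522

ranges = [1.4183, 2.7366, 3.6338, 4.0530, 0.6522]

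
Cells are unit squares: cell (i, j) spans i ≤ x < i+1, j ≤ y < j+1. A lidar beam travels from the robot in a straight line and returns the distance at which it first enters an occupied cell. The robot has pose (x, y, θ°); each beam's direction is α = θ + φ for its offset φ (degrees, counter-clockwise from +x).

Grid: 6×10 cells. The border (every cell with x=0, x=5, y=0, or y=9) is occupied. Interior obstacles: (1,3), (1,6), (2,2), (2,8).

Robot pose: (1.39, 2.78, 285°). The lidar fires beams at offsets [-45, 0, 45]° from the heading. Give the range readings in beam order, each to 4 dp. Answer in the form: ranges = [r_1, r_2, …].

beam 1: φ=-45°, α=240°
  cosα=-0.5000 sinα=-0.8660 | (1,2) | tMaxX 0.7800 tMaxY 0.9007 | tΔX 2.0000 tΔY 1.1547
    t=0.7800 [x] (0,2) — stop
  → r_1 = 0.7800
beam 2: φ=0°, α=285°
  cosα=0.2588 sinα=-0.9659 | (1,2) | tMaxX 2.3569 tMaxY 0.8075 | tΔX 3.8637 tΔY 1.0353
    t=0.8075 [y] (1,1)
    t=1.8428 [y] (1,0) — stop
  → r_2 = 1.8428
beam 3: φ=45°, α=330°
  cosα=0.8660 sinα=-0.5000 | (1,2) | tMaxX 0.7044 tMaxY 1.5600 | tΔX 1.1547 tΔY 2.0000
    t=0.7044 [x] (2,2) — stop
  → r_3 = 0.7044

ranges = [0.7800, 1.8428, 0.7044]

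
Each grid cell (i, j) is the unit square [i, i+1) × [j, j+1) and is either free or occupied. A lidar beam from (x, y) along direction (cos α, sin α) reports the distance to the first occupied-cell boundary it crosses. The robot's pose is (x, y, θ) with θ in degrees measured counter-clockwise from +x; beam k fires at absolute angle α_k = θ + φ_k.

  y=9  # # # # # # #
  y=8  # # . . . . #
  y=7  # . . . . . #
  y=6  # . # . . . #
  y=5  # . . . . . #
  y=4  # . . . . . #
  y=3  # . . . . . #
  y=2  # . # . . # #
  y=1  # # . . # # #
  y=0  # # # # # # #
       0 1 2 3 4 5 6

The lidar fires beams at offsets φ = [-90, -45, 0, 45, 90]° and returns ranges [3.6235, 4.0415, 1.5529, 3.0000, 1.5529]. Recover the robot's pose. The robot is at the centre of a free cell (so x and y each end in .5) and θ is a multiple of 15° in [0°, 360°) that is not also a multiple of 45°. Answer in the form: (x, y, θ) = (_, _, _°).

(x, y, θ) = (2.5, 4.5, 75°)

Enumerate (i+0.5, j+0.5, θ) over the 33 free cells and 16 admissible headings. For each, cast all 5 beams and compare to the given ranges.
  (4.5, 6.5, 330°): beam 1 = 4.0415 ≠ 3.6235 ✗
  (4.5, 4.5, 345°): beam 2 = 1.7321 ≠ 4.0415 ✗
  (3.5, 7.5, 285°): beam 1 = 2.5882 ≠ 3.6235 ✗
  (2.5, 5.5, 60°): beam 1 = 4.0415 ≠ 3.6235 ✗
  …
  (2.5, 4.5, 75°): r_1=3.6235, r_2=4.0415, r_3=1.5529, r_4=3.0000, r_5=1.5529 — all match ✓
Only this pose fits every beam.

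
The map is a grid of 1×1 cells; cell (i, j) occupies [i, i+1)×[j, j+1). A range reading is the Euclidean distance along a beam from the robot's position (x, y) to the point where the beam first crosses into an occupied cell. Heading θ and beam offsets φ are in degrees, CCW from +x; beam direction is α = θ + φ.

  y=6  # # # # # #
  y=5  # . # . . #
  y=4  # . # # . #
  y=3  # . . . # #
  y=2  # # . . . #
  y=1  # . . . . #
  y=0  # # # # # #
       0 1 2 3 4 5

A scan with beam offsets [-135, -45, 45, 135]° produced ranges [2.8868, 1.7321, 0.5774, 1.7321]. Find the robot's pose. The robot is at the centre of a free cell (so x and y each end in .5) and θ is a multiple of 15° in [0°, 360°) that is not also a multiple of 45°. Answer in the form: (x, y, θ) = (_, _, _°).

(x, y, θ) = (2.5, 2.5, 105°)

The pose lattice has 15·16 = 240 candidates. Test each by forward raycasting.
  (4.5, 4.5, 240°): beam 1 = 1.5529 ≠ 2.8868 ✗
  (2.5, 1.5, 30°): beam 1 = 0.5176 ≠ 2.8868 ✗
  (3.5, 3.5, 120°): beam 1 = 0.5176 ≠ 2.8868 ✗
  …
  (2.5, 2.5, 105°): r_1=2.8868, r_2=1.7321, r_3=0.5774, r_4=1.7321 — all match ✓
No second candidate reproduces the full scan.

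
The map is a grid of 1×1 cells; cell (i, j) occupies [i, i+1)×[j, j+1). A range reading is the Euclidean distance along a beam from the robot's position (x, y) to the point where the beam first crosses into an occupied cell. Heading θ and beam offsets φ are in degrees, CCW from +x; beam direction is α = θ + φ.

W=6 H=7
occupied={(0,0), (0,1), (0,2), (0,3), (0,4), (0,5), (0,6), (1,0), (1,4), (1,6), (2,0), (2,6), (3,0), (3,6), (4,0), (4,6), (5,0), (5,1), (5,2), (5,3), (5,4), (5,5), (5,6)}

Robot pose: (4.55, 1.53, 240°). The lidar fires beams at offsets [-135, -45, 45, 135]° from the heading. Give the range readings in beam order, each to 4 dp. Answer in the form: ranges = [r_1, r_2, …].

ranges = [4.6277, 2.0478, 0.5487, 0.4659]

beam 1: φ=-135°, α=105°
  dir = (cos 105°, sin 105°) = (-0.2588, 0.9659); from cell (4,1)
  next x-line at t=2.1250, next y-line at t=0.4866; Δt_x=3.8637, Δt_y=1.0353
    y: enter (4,2) at t=0.4866
    y: enter (4,3) at t=1.5219
    x: enter (3,3) at t=2.1250
    y: enter (3,4) at t=2.5571
    y: enter (3,5) at t=3.5924
    y: enter (3,6) at t=4.6277 ← occupied
  → r_1 = 4.6277
beam 2: φ=-45°, α=195°
  dir = (cos 195°, sin 195°) = (-0.9659, -0.2588); from cell (4,1)
  next x-line at t=0.5694, next y-line at t=2.0478; Δt_x=1.0353, Δt_y=3.8637
    x: enter (3,1) at t=0.5694
    x: enter (2,1) at t=1.6047
    y: enter (2,0) at t=2.0478 ← occupied
  → r_2 = 2.0478
beam 3: φ=45°, α=285°
  dir = (cos 285°, sin 285°) = (0.2588, -0.9659); from cell (4,1)
  next x-line at t=1.7387, next y-line at t=0.5487; Δt_x=3.8637, Δt_y=1.0353
    y: enter (4,0) at t=0.5487 ← occupied
  → r_3 = 0.5487
beam 4: φ=135°, α=15°
  dir = (cos 15°, sin 15°) = (0.9659, 0.2588); from cell (4,1)
  next x-line at t=0.4659, next y-line at t=1.8159; Δt_x=1.0353, Δt_y=3.8637
    x: enter (5,1) at t=0.4659 ← occupied
  → r_4 = 0.4659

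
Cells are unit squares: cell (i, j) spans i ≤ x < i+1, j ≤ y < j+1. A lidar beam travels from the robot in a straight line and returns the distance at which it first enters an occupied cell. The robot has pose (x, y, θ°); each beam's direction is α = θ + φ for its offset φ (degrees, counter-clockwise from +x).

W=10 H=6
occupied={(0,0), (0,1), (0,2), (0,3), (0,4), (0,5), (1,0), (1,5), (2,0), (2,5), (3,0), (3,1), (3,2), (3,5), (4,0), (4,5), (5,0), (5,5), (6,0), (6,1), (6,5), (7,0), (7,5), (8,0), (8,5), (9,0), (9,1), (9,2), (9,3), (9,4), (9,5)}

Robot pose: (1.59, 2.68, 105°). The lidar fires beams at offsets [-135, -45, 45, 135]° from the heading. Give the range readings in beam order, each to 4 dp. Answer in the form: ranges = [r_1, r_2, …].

beam 1: φ=-135°, α=330°
  cosα=0.8660 sinα=-0.5000 | (1,2) | tMaxX 0.4734 tMaxY 1.3600 | tΔX 1.1547 tΔY 2.0000
    t=0.4734 [x] (2,2)
    t=1.3600 [y] (2,1)
    t=1.6281 [x] (3,1) — stop
  → r_1 = 1.6281
beam 2: φ=-45°, α=60°
  cosα=0.5000 sinα=0.8660 | (1,2) | tMaxX 0.8200 tMaxY 0.3695 | tΔX 2.0000 tΔY 1.1547
    t=0.3695 [y] (1,3)
    t=0.8200 [x] (2,3)
    t=1.5242 [y] (2,4)
    t=2.6789 [y] (2,5) — stop
  → r_2 = 2.6789
beam 3: φ=45°, α=150°
  cosα=-0.8660 sinα=0.5000 | (1,2) | tMaxX 0.6813 tMaxY 0.6400 | tΔX 1.1547 tΔY 2.0000
    t=0.6400 [y] (1,3)
    t=0.6813 [x] (0,3) — stop
  → r_3 = 0.6813
beam 4: φ=135°, α=240°
  cosα=-0.5000 sinα=-0.8660 | (1,2) | tMaxX 1.1800 tMaxY 0.7852 | tΔX 2.0000 tΔY 1.1547
    t=0.7852 [y] (1,1)
    t=1.1800 [x] (0,1) — stop
  → r_4 = 1.1800

ranges = [1.6281, 2.6789, 0.6813, 1.1800]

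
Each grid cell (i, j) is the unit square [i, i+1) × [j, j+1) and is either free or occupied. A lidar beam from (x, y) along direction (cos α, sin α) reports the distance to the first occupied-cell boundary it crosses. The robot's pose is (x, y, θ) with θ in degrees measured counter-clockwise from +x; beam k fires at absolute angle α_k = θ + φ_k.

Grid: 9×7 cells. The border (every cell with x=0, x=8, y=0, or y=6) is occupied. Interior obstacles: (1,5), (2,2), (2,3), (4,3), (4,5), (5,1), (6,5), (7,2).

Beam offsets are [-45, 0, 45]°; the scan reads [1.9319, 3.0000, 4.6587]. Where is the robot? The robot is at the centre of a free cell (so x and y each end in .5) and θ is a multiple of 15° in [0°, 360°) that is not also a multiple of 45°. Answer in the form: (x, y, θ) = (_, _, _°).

(x, y, θ) = (7.5, 3.5, 150°)

The pose lattice has 27·16 = 432 candidates. Test each by forward raycasting.
  (5.5, 4.5, 210°): beam 1 = 3.6235 ≠ 1.9319 ✗
  (2.5, 1.5, 30°): beam 2 = 6.3509 ≠ 3.0000 ✗
  (5.5, 4.5, 105°): beam 1 = 1.0000 ≠ 1.9319 ✗
  (5.5, 5.5, 150°): beam 1 = 0.5176 ≠ 1.9319 ✗
  …
  (7.5, 3.5, 150°): r_1=1.9319, r_2=3.0000, r_3=4.6587 — all match ✓
No second candidate reproduces the full scan.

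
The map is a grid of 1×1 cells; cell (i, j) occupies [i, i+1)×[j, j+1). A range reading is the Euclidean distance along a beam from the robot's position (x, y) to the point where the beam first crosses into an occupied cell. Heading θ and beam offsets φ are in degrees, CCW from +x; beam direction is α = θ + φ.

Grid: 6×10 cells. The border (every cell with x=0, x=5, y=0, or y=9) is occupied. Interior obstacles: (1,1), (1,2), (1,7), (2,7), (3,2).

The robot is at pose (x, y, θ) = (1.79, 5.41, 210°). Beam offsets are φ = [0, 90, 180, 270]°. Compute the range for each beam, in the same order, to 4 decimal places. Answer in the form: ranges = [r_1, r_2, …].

ranges = [0.9122, 2.7828, 3.7066, 1.5800]

beam 1: φ=0°, α=210°
  d=(-0.8660,-0.5000)  start (1,5)  tX=0.9122 tY=0.8200  stride 1/|dx|=1.1547 1/|dy|=2.0000
    cross y-line → (1,4), t=0.8200
    cross x-line → (0,4), t=0.9122 (wall)
  → r_1 = 0.9122
beam 2: φ=90°, α=300°
  d=(0.5000,-0.8660)  start (1,5)  tX=0.4200 tY=0.4734  stride 1/|dx|=2.0000 1/|dy|=1.1547
    cross x-line → (2,5), t=0.4200
    cross y-line → (2,4), t=0.4734
    cross y-line → (2,3), t=1.6281
    cross x-line → (3,3), t=2.4200
    cross y-line → (3,2), t=2.7828 (wall)
  → r_2 = 2.7828
beam 3: φ=180°, α=30°
  d=(0.8660,0.5000)  start (1,5)  tX=0.2425 tY=1.1800  stride 1/|dx|=1.1547 1/|dy|=2.0000
    cross x-line → (2,5), t=0.2425
    cross y-line → (2,6), t=1.1800
    cross x-line → (3,6), t=1.3972
    cross x-line → (4,6), t=2.5519
    cross y-line → (4,7), t=3.1800
    cross x-line → (5,7), t=3.7066 (wall)
  → r_3 = 3.7066
beam 4: φ=270°, α=120°
  d=(-0.5000,0.8660)  start (1,5)  tX=1.5800 tY=0.6813  stride 1/|dx|=2.0000 1/|dy|=1.1547
    cross y-line → (1,6), t=0.6813
    cross x-line → (0,6), t=1.5800 (wall)
  → r_4 = 1.5800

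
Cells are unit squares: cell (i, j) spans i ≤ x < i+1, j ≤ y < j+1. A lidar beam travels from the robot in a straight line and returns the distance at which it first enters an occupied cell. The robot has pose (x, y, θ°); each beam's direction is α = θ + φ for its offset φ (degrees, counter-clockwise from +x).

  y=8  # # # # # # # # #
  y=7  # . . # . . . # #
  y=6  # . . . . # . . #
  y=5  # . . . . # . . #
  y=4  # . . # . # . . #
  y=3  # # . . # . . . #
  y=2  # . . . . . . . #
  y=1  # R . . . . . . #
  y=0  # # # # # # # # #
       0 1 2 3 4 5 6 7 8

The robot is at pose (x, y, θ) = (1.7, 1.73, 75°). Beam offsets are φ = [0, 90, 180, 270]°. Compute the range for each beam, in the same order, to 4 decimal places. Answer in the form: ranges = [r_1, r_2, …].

beam 1: φ=0°, α=75°
  d=(0.2588,0.9659)  start (1,1)  tX=1.1591 tY=0.2795  stride 1/|dx|=3.8637 1/|dy|=1.0353
    cross y-line → (1,2), t=0.2795
    cross x-line → (2,2), t=1.1591
    cross y-line → (2,3), t=1.3148
    cross y-line → (2,4), t=2.3501
    cross y-line → (2,5), t=3.3854
    cross y-line → (2,6), t=4.4206
    cross x-line → (3,6), t=5.0228
    cross y-line → (3,7), t=5.4559 (wall)
  → r_1 = 5.4559
beam 2: φ=90°, α=165°
  d=(-0.9659,0.2588)  start (1,1)  tX=0.7247 tY=1.0432  stride 1/|dx|=1.0353 1/|dy|=3.8637
    cross x-line → (0,1), t=0.7247 (wall)
  → r_2 = 0.7247
beam 3: φ=180°, α=255°
  d=(-0.2588,-0.9659)  start (1,1)  tX=2.7046 tY=0.7558  stride 1/|dx|=3.8637 1/|dy|=1.0353
    cross y-line → (1,0), t=0.7558 (wall)
  → r_3 = 0.7558
beam 4: φ=270°, α=345°
  d=(0.9659,-0.2588)  start (1,1)  tX=0.3106 tY=2.8205  stride 1/|dx|=1.0353 1/|dy|=3.8637
    cross x-line → (2,1), t=0.3106
    cross x-line → (3,1), t=1.3459
    cross x-line → (4,1), t=2.3811
    cross y-line → (4,0), t=2.8205 (wall)
  → r_4 = 2.8205

ranges = [5.4559, 0.7247, 0.7558, 2.8205]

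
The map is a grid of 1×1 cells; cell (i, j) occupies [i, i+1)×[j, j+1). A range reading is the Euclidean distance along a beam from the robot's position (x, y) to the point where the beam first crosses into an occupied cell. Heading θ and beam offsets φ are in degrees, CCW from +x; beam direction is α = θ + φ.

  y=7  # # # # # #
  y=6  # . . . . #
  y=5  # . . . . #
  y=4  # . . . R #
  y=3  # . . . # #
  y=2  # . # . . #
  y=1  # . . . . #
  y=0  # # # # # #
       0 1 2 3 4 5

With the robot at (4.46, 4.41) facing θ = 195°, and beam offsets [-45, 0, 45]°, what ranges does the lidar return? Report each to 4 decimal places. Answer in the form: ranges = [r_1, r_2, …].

beam 1: φ=-45°, α=150°
  cosα=-0.8660 sinα=0.5000 | (4,4) | tMaxX 0.5312 tMaxY 1.1800 | tΔX 1.1547 tΔY 2.0000
    t=0.5312 [x] (3,4)
    t=1.1800 [y] (3,5)
    t=1.6859 [x] (2,5)
    t=2.8406 [x] (1,5)
    t=3.1800 [y] (1,6)
    t=3.9953 [x] (0,6) — stop
  → r_1 = 3.9953
beam 2: φ=0°, α=195°
  cosα=-0.9659 sinα=-0.2588 | (4,4) | tMaxX 0.4762 tMaxY 1.5841 | tΔX 1.0353 tΔY 3.8637
    t=0.4762 [x] (3,4)
    t=1.5115 [x] (2,4)
    t=1.5841 [y] (2,3)
    t=2.5468 [x] (1,3)
    t=3.5821 [x] (0,3) — stop
  → r_2 = 3.5821
beam 3: φ=45°, α=240°
  cosα=-0.5000 sinα=-0.8660 | (4,4) | tMaxX 0.9200 tMaxY 0.4734 | tΔX 2.0000 tΔY 1.1547
    t=0.4734 [y] (4,3) — stop
  → r_3 = 0.4734

ranges = [3.9953, 3.5821, 0.4734]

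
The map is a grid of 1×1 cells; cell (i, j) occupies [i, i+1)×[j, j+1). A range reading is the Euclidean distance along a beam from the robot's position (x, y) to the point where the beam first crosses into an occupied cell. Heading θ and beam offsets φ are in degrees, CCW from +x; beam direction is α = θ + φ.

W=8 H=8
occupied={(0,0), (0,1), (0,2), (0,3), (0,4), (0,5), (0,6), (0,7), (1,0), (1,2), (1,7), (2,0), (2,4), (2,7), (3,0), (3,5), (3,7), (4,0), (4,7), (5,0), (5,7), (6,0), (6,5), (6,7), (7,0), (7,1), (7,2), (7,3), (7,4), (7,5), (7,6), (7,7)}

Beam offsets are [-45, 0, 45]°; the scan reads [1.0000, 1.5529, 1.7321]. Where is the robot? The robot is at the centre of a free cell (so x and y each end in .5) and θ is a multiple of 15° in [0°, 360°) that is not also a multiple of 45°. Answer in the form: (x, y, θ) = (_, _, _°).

The pose lattice has 32·16 = 512 candidates. Test each by forward raycasting.
  (6.5, 2.5, 345°): beam 2 = 0.5176 ≠ 1.5529 ✗
  (2.5, 1.5, 240°): beam 1 = 1.5529 ≠ 1.0000 ✗
  (4.5, 2.5, 75°): beam 1 = 2.8868 ≠ 1.0000 ✗
  …
  (1.5, 5.5, 15°): r_1=1.0000, r_2=1.5529, r_3=1.7321 — all match ✓
No second candidate reproduces the full scan.

(x, y, θ) = (1.5, 5.5, 15°)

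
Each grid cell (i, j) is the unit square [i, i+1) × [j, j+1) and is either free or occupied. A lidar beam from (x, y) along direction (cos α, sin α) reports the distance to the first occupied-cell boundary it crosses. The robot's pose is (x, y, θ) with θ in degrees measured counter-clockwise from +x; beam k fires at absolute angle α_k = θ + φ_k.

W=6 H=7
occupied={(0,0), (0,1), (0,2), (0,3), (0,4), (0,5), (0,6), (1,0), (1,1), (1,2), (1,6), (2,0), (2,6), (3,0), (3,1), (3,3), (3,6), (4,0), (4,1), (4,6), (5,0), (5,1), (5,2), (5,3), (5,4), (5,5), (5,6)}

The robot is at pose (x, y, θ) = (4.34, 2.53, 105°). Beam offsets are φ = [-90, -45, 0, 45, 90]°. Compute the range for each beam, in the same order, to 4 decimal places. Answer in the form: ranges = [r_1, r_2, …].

ranges = [0.6833, 1.3200, 1.3137, 0.9400, 2.4225]

beam 1: φ=-90°, α=15°
  cosα=0.9659 sinα=0.2588 | (4,2) | tMaxX 0.6833 tMaxY 1.8159 | tΔX 1.0353 tΔY 3.8637
    t=0.6833 [x] (5,2) — stop
  → r_1 = 0.6833
beam 2: φ=-45°, α=60°
  cosα=0.5000 sinα=0.8660 | (4,2) | tMaxX 1.3200 tMaxY 0.5427 | tΔX 2.0000 tΔY 1.1547
    t=0.5427 [y] (4,3)
    t=1.3200 [x] (5,3) — stop
  → r_2 = 1.3200
beam 3: φ=0°, α=105°
  cosα=-0.2588 sinα=0.9659 | (4,2) | tMaxX 1.3137 tMaxY 0.4866 | tΔX 3.8637 tΔY 1.0353
    t=0.4866 [y] (4,3)
    t=1.3137 [x] (3,3) — stop
  → r_3 = 1.3137
beam 4: φ=45°, α=150°
  cosα=-0.8660 sinα=0.5000 | (4,2) | tMaxX 0.3926 tMaxY 0.9400 | tΔX 1.1547 tΔY 2.0000
    t=0.3926 [x] (3,2)
    t=0.9400 [y] (3,3) — stop
  → r_4 = 0.9400
beam 5: φ=90°, α=195°
  cosα=-0.9659 sinα=-0.2588 | (4,2) | tMaxX 0.3520 tMaxY 2.0478 | tΔX 1.0353 tΔY 3.8637
    t=0.3520 [x] (3,2)
    t=1.3873 [x] (2,2)
    t=2.0478 [y] (2,1)
    t=2.4225 [x] (1,1) — stop
  → r_5 = 2.4225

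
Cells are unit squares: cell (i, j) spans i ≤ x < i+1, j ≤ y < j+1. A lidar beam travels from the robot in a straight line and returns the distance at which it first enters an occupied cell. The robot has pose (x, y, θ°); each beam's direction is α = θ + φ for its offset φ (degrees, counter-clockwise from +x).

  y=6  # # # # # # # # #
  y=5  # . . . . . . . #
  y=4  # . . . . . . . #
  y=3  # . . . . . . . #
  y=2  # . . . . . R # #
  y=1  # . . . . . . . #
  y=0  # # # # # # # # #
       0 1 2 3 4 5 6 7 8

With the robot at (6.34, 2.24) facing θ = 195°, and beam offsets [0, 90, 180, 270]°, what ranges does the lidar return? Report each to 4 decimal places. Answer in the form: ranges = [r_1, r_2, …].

beam 1: φ=0°, α=195°
  cosα=-0.9659 sinα=-0.2588 | (6,2) | tMaxX 0.3520 tMaxY 0.9273 | tΔX 1.0353 tΔY 3.8637
    t=0.3520 [x] (5,2)
    t=0.9273 [y] (5,1)
    t=1.3873 [x] (4,1)
    t=2.4225 [x] (3,1)
    t=3.4578 [x] (2,1)
    t=4.4931 [x] (1,1)
    t=4.7910 [y] (1,0) — stop
  → r_1 = 4.7910
beam 2: φ=90°, α=285°
  cosα=0.2588 sinα=-0.9659 | (6,2) | tMaxX 2.5500 tMaxY 0.2485 | tΔX 3.8637 tΔY 1.0353
    t=0.2485 [y] (6,1)
    t=1.2837 [y] (6,0) — stop
  → r_2 = 1.2837
beam 3: φ=180°, α=15°
  cosα=0.9659 sinα=0.2588 | (6,2) | tMaxX 0.6833 tMaxY 2.9364 | tΔX 1.0353 tΔY 3.8637
    t=0.6833 [x] (7,2) — stop
  → r_3 = 0.6833
beam 4: φ=270°, α=105°
  cosα=-0.2588 sinα=0.9659 | (6,2) | tMaxX 1.3137 tMaxY 0.7868 | tΔX 3.8637 tΔY 1.0353
    t=0.7868 [y] (6,3)
    t=1.3137 [x] (5,3)
    t=1.8221 [y] (5,4)
    t=2.8574 [y] (5,5)
    t=3.8926 [y] (5,6) — stop
  → r_4 = 3.8926

ranges = [4.7910, 1.2837, 0.6833, 3.8926]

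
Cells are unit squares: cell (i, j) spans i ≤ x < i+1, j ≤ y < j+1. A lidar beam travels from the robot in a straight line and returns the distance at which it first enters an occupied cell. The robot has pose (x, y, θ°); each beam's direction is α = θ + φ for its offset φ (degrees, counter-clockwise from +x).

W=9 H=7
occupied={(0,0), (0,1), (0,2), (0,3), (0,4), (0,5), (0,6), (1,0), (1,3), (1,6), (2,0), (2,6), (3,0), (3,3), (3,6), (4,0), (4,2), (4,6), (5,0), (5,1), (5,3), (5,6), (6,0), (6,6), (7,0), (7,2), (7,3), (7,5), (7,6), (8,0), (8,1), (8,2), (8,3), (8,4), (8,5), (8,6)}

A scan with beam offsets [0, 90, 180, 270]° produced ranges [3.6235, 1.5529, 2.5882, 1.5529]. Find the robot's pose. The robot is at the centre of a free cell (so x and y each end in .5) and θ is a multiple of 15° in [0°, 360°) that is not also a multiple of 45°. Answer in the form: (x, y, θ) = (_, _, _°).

Candidates: 27 free-cell centres × 16 headings = 432 poses. Raycast each; keep the one whose scan matches to 4 dp.
  (5.5, 4.5, 60°): beam 1 = 1.7321 ≠ 3.6235 ✗
  (4.5, 1.5, 210°): beam 1 = 1.0000 ≠ 3.6235 ✗
  (2.5, 1.5, 285°): beam 1 = 0.5176 ≠ 3.6235 ✗
  (2.5, 4.5, 150°): beam 1 = 1.7321 ≠ 3.6235 ✗
  (1.5, 5.5, 240°): beam 1 = 1.0000 ≠ 3.6235 ✗
  …
  (4.5, 4.5, 165°): r_1=3.6235, r_2=1.5529, r_3=2.5882, r_4=1.5529 — all match ✓
No second candidate reproduces the full scan.

(x, y, θ) = (4.5, 4.5, 165°)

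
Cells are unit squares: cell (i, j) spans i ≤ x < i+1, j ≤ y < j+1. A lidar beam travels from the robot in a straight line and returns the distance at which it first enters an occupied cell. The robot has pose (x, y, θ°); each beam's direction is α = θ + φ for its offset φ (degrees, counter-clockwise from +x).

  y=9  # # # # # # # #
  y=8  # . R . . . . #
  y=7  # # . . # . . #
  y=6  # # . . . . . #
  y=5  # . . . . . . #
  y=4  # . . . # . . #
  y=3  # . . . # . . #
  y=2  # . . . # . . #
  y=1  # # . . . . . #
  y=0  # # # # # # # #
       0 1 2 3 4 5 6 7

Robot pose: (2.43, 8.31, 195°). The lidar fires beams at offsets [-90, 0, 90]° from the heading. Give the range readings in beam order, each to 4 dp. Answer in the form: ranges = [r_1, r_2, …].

ranges = [0.7143, 1.1977, 6.0660]

beam 1: φ=-90°, α=105°
  d=(-0.2588,0.9659)  start (2,8)  tX=1.6614 tY=0.7143  stride 1/|dx|=3.8637 1/|dy|=1.0353
    cross y-line → (2,9), t=0.7143 (wall)
  → r_1 = 0.7143
beam 2: φ=0°, α=195°
  d=(-0.9659,-0.2588)  start (2,8)  tX=0.4452 tY=1.1977  stride 1/|dx|=1.0353 1/|dy|=3.8637
    cross x-line → (1,8), t=0.4452
    cross y-line → (1,7), t=1.1977 (wall)
  → r_2 = 1.1977
beam 3: φ=90°, α=285°
  d=(0.2588,-0.9659)  start (2,8)  tX=2.2023 tY=0.3209  stride 1/|dx|=3.8637 1/|dy|=1.0353
    cross y-line → (2,7), t=0.3209
    cross y-line → (2,6), t=1.3562
    cross x-line → (3,6), t=2.2023
    cross y-line → (3,5), t=2.3915
    cross y-line → (3,4), t=3.4268
    cross y-line → (3,3), t=4.4620
    cross y-line → (3,2), t=5.4973
    cross x-line → (4,2), t=6.0660 (wall)
  → r_3 = 6.0660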